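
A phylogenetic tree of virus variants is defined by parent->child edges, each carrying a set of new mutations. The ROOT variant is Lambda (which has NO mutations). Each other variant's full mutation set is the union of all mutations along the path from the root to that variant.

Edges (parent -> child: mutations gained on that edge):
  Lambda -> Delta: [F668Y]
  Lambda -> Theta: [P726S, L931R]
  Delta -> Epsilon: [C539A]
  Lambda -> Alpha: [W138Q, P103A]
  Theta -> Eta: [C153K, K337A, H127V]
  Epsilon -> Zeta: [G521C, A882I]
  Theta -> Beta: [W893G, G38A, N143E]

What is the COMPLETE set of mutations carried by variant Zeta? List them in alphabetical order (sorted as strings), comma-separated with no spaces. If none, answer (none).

Answer: A882I,C539A,F668Y,G521C

Derivation:
At Lambda: gained [] -> total []
At Delta: gained ['F668Y'] -> total ['F668Y']
At Epsilon: gained ['C539A'] -> total ['C539A', 'F668Y']
At Zeta: gained ['G521C', 'A882I'] -> total ['A882I', 'C539A', 'F668Y', 'G521C']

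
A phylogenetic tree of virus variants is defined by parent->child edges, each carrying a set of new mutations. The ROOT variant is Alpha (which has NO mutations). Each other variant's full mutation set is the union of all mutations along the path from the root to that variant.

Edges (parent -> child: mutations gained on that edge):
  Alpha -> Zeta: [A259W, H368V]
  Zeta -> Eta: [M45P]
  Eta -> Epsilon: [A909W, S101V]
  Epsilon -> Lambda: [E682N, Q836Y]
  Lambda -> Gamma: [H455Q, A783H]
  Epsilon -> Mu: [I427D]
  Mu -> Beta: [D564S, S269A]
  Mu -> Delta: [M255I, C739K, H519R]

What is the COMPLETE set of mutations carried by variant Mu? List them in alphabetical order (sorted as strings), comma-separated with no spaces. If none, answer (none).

Answer: A259W,A909W,H368V,I427D,M45P,S101V

Derivation:
At Alpha: gained [] -> total []
At Zeta: gained ['A259W', 'H368V'] -> total ['A259W', 'H368V']
At Eta: gained ['M45P'] -> total ['A259W', 'H368V', 'M45P']
At Epsilon: gained ['A909W', 'S101V'] -> total ['A259W', 'A909W', 'H368V', 'M45P', 'S101V']
At Mu: gained ['I427D'] -> total ['A259W', 'A909W', 'H368V', 'I427D', 'M45P', 'S101V']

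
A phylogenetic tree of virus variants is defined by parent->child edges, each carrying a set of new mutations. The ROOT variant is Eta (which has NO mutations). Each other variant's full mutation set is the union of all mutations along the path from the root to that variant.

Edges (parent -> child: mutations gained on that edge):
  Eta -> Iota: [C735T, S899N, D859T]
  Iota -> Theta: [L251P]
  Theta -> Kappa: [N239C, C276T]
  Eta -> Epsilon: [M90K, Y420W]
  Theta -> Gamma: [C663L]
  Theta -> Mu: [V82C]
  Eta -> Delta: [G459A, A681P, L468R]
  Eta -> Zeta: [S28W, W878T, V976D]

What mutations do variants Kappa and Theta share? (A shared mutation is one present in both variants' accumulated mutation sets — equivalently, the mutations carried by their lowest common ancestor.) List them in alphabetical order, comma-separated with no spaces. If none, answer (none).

Answer: C735T,D859T,L251P,S899N

Derivation:
Accumulating mutations along path to Kappa:
  At Eta: gained [] -> total []
  At Iota: gained ['C735T', 'S899N', 'D859T'] -> total ['C735T', 'D859T', 'S899N']
  At Theta: gained ['L251P'] -> total ['C735T', 'D859T', 'L251P', 'S899N']
  At Kappa: gained ['N239C', 'C276T'] -> total ['C276T', 'C735T', 'D859T', 'L251P', 'N239C', 'S899N']
Mutations(Kappa) = ['C276T', 'C735T', 'D859T', 'L251P', 'N239C', 'S899N']
Accumulating mutations along path to Theta:
  At Eta: gained [] -> total []
  At Iota: gained ['C735T', 'S899N', 'D859T'] -> total ['C735T', 'D859T', 'S899N']
  At Theta: gained ['L251P'] -> total ['C735T', 'D859T', 'L251P', 'S899N']
Mutations(Theta) = ['C735T', 'D859T', 'L251P', 'S899N']
Intersection: ['C276T', 'C735T', 'D859T', 'L251P', 'N239C', 'S899N'] ∩ ['C735T', 'D859T', 'L251P', 'S899N'] = ['C735T', 'D859T', 'L251P', 'S899N']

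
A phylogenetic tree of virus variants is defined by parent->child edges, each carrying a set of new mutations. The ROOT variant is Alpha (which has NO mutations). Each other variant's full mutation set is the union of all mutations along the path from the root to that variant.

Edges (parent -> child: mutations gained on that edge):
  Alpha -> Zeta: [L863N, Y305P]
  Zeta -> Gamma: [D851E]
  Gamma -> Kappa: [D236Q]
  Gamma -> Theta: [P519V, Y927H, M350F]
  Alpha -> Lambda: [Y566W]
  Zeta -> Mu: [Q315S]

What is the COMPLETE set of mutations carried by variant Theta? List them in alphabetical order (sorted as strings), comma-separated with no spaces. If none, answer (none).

Answer: D851E,L863N,M350F,P519V,Y305P,Y927H

Derivation:
At Alpha: gained [] -> total []
At Zeta: gained ['L863N', 'Y305P'] -> total ['L863N', 'Y305P']
At Gamma: gained ['D851E'] -> total ['D851E', 'L863N', 'Y305P']
At Theta: gained ['P519V', 'Y927H', 'M350F'] -> total ['D851E', 'L863N', 'M350F', 'P519V', 'Y305P', 'Y927H']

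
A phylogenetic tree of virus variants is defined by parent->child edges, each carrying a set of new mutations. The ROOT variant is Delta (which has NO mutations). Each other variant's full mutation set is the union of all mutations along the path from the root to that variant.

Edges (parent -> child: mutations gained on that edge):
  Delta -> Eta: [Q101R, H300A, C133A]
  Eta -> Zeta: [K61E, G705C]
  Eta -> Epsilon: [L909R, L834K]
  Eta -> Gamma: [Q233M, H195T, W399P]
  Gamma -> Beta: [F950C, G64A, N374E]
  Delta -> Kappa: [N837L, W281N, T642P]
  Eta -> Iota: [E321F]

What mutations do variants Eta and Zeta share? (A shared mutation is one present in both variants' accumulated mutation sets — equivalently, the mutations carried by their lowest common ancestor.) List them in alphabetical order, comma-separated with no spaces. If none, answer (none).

Accumulating mutations along path to Eta:
  At Delta: gained [] -> total []
  At Eta: gained ['Q101R', 'H300A', 'C133A'] -> total ['C133A', 'H300A', 'Q101R']
Mutations(Eta) = ['C133A', 'H300A', 'Q101R']
Accumulating mutations along path to Zeta:
  At Delta: gained [] -> total []
  At Eta: gained ['Q101R', 'H300A', 'C133A'] -> total ['C133A', 'H300A', 'Q101R']
  At Zeta: gained ['K61E', 'G705C'] -> total ['C133A', 'G705C', 'H300A', 'K61E', 'Q101R']
Mutations(Zeta) = ['C133A', 'G705C', 'H300A', 'K61E', 'Q101R']
Intersection: ['C133A', 'H300A', 'Q101R'] ∩ ['C133A', 'G705C', 'H300A', 'K61E', 'Q101R'] = ['C133A', 'H300A', 'Q101R']

Answer: C133A,H300A,Q101R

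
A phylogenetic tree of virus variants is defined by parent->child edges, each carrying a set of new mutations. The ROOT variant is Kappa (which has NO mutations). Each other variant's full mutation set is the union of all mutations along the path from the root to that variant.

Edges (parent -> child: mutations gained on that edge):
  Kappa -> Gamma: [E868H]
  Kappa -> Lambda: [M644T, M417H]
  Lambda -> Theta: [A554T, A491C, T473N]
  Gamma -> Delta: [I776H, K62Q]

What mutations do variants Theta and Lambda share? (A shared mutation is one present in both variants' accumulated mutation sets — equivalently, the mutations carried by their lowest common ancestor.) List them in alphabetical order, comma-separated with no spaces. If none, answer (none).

Answer: M417H,M644T

Derivation:
Accumulating mutations along path to Theta:
  At Kappa: gained [] -> total []
  At Lambda: gained ['M644T', 'M417H'] -> total ['M417H', 'M644T']
  At Theta: gained ['A554T', 'A491C', 'T473N'] -> total ['A491C', 'A554T', 'M417H', 'M644T', 'T473N']
Mutations(Theta) = ['A491C', 'A554T', 'M417H', 'M644T', 'T473N']
Accumulating mutations along path to Lambda:
  At Kappa: gained [] -> total []
  At Lambda: gained ['M644T', 'M417H'] -> total ['M417H', 'M644T']
Mutations(Lambda) = ['M417H', 'M644T']
Intersection: ['A491C', 'A554T', 'M417H', 'M644T', 'T473N'] ∩ ['M417H', 'M644T'] = ['M417H', 'M644T']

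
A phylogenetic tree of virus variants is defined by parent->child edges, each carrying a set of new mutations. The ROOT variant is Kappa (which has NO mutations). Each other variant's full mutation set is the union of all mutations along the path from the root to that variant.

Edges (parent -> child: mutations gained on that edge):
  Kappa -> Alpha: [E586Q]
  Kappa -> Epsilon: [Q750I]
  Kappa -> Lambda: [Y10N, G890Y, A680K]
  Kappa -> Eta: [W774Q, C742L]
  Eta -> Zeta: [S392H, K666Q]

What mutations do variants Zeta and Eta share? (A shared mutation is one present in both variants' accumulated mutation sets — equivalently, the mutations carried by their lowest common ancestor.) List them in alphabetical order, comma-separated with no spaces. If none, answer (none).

Answer: C742L,W774Q

Derivation:
Accumulating mutations along path to Zeta:
  At Kappa: gained [] -> total []
  At Eta: gained ['W774Q', 'C742L'] -> total ['C742L', 'W774Q']
  At Zeta: gained ['S392H', 'K666Q'] -> total ['C742L', 'K666Q', 'S392H', 'W774Q']
Mutations(Zeta) = ['C742L', 'K666Q', 'S392H', 'W774Q']
Accumulating mutations along path to Eta:
  At Kappa: gained [] -> total []
  At Eta: gained ['W774Q', 'C742L'] -> total ['C742L', 'W774Q']
Mutations(Eta) = ['C742L', 'W774Q']
Intersection: ['C742L', 'K666Q', 'S392H', 'W774Q'] ∩ ['C742L', 'W774Q'] = ['C742L', 'W774Q']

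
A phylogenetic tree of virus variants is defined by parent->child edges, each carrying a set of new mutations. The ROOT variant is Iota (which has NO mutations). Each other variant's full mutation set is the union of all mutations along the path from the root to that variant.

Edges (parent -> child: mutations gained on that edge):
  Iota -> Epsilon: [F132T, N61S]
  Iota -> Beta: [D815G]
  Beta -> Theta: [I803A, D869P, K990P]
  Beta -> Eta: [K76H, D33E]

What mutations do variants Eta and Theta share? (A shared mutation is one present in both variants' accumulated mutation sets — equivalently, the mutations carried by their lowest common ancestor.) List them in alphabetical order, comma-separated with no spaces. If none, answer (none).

Answer: D815G

Derivation:
Accumulating mutations along path to Eta:
  At Iota: gained [] -> total []
  At Beta: gained ['D815G'] -> total ['D815G']
  At Eta: gained ['K76H', 'D33E'] -> total ['D33E', 'D815G', 'K76H']
Mutations(Eta) = ['D33E', 'D815G', 'K76H']
Accumulating mutations along path to Theta:
  At Iota: gained [] -> total []
  At Beta: gained ['D815G'] -> total ['D815G']
  At Theta: gained ['I803A', 'D869P', 'K990P'] -> total ['D815G', 'D869P', 'I803A', 'K990P']
Mutations(Theta) = ['D815G', 'D869P', 'I803A', 'K990P']
Intersection: ['D33E', 'D815G', 'K76H'] ∩ ['D815G', 'D869P', 'I803A', 'K990P'] = ['D815G']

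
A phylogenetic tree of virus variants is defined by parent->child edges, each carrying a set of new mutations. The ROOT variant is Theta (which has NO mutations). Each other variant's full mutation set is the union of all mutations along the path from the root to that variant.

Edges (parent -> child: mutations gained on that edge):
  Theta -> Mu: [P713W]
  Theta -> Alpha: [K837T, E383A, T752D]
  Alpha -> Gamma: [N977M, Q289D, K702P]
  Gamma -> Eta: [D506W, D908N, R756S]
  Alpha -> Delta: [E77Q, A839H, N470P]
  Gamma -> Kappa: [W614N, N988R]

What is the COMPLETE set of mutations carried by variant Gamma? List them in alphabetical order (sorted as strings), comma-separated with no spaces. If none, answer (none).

At Theta: gained [] -> total []
At Alpha: gained ['K837T', 'E383A', 'T752D'] -> total ['E383A', 'K837T', 'T752D']
At Gamma: gained ['N977M', 'Q289D', 'K702P'] -> total ['E383A', 'K702P', 'K837T', 'N977M', 'Q289D', 'T752D']

Answer: E383A,K702P,K837T,N977M,Q289D,T752D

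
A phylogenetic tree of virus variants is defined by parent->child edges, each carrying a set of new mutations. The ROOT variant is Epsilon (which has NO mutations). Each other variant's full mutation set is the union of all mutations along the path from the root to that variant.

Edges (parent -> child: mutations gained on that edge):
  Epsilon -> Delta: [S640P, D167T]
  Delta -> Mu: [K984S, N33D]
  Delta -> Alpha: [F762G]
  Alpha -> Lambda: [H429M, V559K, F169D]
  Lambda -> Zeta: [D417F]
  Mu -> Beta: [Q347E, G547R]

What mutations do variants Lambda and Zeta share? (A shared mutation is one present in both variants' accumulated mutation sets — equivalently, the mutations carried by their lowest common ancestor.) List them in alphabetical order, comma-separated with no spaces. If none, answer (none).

Accumulating mutations along path to Lambda:
  At Epsilon: gained [] -> total []
  At Delta: gained ['S640P', 'D167T'] -> total ['D167T', 'S640P']
  At Alpha: gained ['F762G'] -> total ['D167T', 'F762G', 'S640P']
  At Lambda: gained ['H429M', 'V559K', 'F169D'] -> total ['D167T', 'F169D', 'F762G', 'H429M', 'S640P', 'V559K']
Mutations(Lambda) = ['D167T', 'F169D', 'F762G', 'H429M', 'S640P', 'V559K']
Accumulating mutations along path to Zeta:
  At Epsilon: gained [] -> total []
  At Delta: gained ['S640P', 'D167T'] -> total ['D167T', 'S640P']
  At Alpha: gained ['F762G'] -> total ['D167T', 'F762G', 'S640P']
  At Lambda: gained ['H429M', 'V559K', 'F169D'] -> total ['D167T', 'F169D', 'F762G', 'H429M', 'S640P', 'V559K']
  At Zeta: gained ['D417F'] -> total ['D167T', 'D417F', 'F169D', 'F762G', 'H429M', 'S640P', 'V559K']
Mutations(Zeta) = ['D167T', 'D417F', 'F169D', 'F762G', 'H429M', 'S640P', 'V559K']
Intersection: ['D167T', 'F169D', 'F762G', 'H429M', 'S640P', 'V559K'] ∩ ['D167T', 'D417F', 'F169D', 'F762G', 'H429M', 'S640P', 'V559K'] = ['D167T', 'F169D', 'F762G', 'H429M', 'S640P', 'V559K']

Answer: D167T,F169D,F762G,H429M,S640P,V559K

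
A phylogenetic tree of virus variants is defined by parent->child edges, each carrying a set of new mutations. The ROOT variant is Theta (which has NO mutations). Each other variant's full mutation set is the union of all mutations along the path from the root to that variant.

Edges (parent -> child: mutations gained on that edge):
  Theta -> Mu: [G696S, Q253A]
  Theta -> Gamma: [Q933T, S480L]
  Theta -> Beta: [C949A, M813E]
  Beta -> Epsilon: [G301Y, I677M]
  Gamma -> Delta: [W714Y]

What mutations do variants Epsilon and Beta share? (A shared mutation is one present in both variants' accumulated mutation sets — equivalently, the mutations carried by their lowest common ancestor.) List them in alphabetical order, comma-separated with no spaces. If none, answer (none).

Answer: C949A,M813E

Derivation:
Accumulating mutations along path to Epsilon:
  At Theta: gained [] -> total []
  At Beta: gained ['C949A', 'M813E'] -> total ['C949A', 'M813E']
  At Epsilon: gained ['G301Y', 'I677M'] -> total ['C949A', 'G301Y', 'I677M', 'M813E']
Mutations(Epsilon) = ['C949A', 'G301Y', 'I677M', 'M813E']
Accumulating mutations along path to Beta:
  At Theta: gained [] -> total []
  At Beta: gained ['C949A', 'M813E'] -> total ['C949A', 'M813E']
Mutations(Beta) = ['C949A', 'M813E']
Intersection: ['C949A', 'G301Y', 'I677M', 'M813E'] ∩ ['C949A', 'M813E'] = ['C949A', 'M813E']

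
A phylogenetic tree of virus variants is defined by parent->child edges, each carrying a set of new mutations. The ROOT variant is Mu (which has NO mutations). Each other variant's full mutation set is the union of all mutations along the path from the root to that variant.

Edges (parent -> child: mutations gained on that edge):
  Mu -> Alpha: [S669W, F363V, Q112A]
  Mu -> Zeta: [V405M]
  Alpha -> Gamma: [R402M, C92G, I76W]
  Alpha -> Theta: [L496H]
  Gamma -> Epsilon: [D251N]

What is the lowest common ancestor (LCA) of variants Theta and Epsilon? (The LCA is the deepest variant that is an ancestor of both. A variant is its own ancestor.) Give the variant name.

Path from root to Theta: Mu -> Alpha -> Theta
  ancestors of Theta: {Mu, Alpha, Theta}
Path from root to Epsilon: Mu -> Alpha -> Gamma -> Epsilon
  ancestors of Epsilon: {Mu, Alpha, Gamma, Epsilon}
Common ancestors: {Mu, Alpha}
Walk up from Epsilon: Epsilon (not in ancestors of Theta), Gamma (not in ancestors of Theta), Alpha (in ancestors of Theta), Mu (in ancestors of Theta)
Deepest common ancestor (LCA) = Alpha

Answer: Alpha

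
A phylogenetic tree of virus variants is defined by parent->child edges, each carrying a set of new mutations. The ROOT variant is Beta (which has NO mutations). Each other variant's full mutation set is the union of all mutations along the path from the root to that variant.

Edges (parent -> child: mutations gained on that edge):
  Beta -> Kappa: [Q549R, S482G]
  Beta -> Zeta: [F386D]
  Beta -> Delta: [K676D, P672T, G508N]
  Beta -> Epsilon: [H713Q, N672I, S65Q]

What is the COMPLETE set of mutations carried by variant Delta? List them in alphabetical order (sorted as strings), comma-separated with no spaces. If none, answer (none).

At Beta: gained [] -> total []
At Delta: gained ['K676D', 'P672T', 'G508N'] -> total ['G508N', 'K676D', 'P672T']

Answer: G508N,K676D,P672T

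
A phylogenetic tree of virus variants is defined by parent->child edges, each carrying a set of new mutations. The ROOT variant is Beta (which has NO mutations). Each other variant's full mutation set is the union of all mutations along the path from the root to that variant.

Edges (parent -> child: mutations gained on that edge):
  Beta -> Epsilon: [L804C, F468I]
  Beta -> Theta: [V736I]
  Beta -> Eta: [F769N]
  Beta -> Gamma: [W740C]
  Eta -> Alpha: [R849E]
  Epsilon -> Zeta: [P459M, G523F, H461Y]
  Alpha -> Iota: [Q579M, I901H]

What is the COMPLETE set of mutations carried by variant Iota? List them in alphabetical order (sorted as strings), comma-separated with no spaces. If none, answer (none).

At Beta: gained [] -> total []
At Eta: gained ['F769N'] -> total ['F769N']
At Alpha: gained ['R849E'] -> total ['F769N', 'R849E']
At Iota: gained ['Q579M', 'I901H'] -> total ['F769N', 'I901H', 'Q579M', 'R849E']

Answer: F769N,I901H,Q579M,R849E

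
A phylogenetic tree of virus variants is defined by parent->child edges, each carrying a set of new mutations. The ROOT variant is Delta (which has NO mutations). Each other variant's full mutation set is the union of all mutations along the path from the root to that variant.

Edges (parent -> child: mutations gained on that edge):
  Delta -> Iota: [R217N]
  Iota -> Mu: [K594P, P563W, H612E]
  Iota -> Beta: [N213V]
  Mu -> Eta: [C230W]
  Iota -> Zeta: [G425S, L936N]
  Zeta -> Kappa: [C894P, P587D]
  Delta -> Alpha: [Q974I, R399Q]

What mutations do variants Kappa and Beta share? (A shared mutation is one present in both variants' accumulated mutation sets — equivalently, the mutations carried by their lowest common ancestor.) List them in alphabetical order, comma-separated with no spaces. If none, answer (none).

Accumulating mutations along path to Kappa:
  At Delta: gained [] -> total []
  At Iota: gained ['R217N'] -> total ['R217N']
  At Zeta: gained ['G425S', 'L936N'] -> total ['G425S', 'L936N', 'R217N']
  At Kappa: gained ['C894P', 'P587D'] -> total ['C894P', 'G425S', 'L936N', 'P587D', 'R217N']
Mutations(Kappa) = ['C894P', 'G425S', 'L936N', 'P587D', 'R217N']
Accumulating mutations along path to Beta:
  At Delta: gained [] -> total []
  At Iota: gained ['R217N'] -> total ['R217N']
  At Beta: gained ['N213V'] -> total ['N213V', 'R217N']
Mutations(Beta) = ['N213V', 'R217N']
Intersection: ['C894P', 'G425S', 'L936N', 'P587D', 'R217N'] ∩ ['N213V', 'R217N'] = ['R217N']

Answer: R217N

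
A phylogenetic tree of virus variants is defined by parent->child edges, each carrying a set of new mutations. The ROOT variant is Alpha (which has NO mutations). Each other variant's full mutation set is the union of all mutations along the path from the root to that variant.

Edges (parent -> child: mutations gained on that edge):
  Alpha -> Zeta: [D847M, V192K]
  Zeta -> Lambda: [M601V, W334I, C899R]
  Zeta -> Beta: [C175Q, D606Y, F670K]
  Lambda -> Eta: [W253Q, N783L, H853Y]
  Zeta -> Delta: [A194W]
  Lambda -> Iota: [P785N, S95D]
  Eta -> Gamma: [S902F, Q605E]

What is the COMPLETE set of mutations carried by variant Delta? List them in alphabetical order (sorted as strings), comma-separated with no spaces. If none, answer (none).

Answer: A194W,D847M,V192K

Derivation:
At Alpha: gained [] -> total []
At Zeta: gained ['D847M', 'V192K'] -> total ['D847M', 'V192K']
At Delta: gained ['A194W'] -> total ['A194W', 'D847M', 'V192K']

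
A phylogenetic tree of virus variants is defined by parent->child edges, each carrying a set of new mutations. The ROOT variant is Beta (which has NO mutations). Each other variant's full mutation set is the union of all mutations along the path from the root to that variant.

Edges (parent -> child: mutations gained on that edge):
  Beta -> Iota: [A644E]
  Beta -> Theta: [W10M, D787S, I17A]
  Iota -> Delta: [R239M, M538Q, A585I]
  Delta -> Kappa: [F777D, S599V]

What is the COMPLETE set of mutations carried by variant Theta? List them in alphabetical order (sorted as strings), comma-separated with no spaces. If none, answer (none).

Answer: D787S,I17A,W10M

Derivation:
At Beta: gained [] -> total []
At Theta: gained ['W10M', 'D787S', 'I17A'] -> total ['D787S', 'I17A', 'W10M']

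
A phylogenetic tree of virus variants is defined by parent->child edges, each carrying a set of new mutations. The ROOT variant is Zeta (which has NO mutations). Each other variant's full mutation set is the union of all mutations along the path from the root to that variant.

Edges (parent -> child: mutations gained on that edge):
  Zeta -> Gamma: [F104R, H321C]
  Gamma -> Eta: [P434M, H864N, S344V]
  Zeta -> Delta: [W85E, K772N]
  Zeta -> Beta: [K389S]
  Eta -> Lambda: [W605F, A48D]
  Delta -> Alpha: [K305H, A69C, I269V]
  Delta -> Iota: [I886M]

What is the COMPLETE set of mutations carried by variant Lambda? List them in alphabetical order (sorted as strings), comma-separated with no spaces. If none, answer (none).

Answer: A48D,F104R,H321C,H864N,P434M,S344V,W605F

Derivation:
At Zeta: gained [] -> total []
At Gamma: gained ['F104R', 'H321C'] -> total ['F104R', 'H321C']
At Eta: gained ['P434M', 'H864N', 'S344V'] -> total ['F104R', 'H321C', 'H864N', 'P434M', 'S344V']
At Lambda: gained ['W605F', 'A48D'] -> total ['A48D', 'F104R', 'H321C', 'H864N', 'P434M', 'S344V', 'W605F']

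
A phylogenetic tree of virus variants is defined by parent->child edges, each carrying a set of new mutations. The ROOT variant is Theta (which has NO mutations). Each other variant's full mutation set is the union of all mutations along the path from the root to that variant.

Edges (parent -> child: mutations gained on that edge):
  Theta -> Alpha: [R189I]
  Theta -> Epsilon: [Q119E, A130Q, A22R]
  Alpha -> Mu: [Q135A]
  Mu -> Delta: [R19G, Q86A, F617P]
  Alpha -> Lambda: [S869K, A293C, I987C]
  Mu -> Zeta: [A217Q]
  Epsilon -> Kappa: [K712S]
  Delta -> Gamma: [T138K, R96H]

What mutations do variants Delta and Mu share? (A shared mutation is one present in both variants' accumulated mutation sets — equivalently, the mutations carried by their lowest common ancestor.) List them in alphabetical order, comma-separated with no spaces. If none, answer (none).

Accumulating mutations along path to Delta:
  At Theta: gained [] -> total []
  At Alpha: gained ['R189I'] -> total ['R189I']
  At Mu: gained ['Q135A'] -> total ['Q135A', 'R189I']
  At Delta: gained ['R19G', 'Q86A', 'F617P'] -> total ['F617P', 'Q135A', 'Q86A', 'R189I', 'R19G']
Mutations(Delta) = ['F617P', 'Q135A', 'Q86A', 'R189I', 'R19G']
Accumulating mutations along path to Mu:
  At Theta: gained [] -> total []
  At Alpha: gained ['R189I'] -> total ['R189I']
  At Mu: gained ['Q135A'] -> total ['Q135A', 'R189I']
Mutations(Mu) = ['Q135A', 'R189I']
Intersection: ['F617P', 'Q135A', 'Q86A', 'R189I', 'R19G'] ∩ ['Q135A', 'R189I'] = ['Q135A', 'R189I']

Answer: Q135A,R189I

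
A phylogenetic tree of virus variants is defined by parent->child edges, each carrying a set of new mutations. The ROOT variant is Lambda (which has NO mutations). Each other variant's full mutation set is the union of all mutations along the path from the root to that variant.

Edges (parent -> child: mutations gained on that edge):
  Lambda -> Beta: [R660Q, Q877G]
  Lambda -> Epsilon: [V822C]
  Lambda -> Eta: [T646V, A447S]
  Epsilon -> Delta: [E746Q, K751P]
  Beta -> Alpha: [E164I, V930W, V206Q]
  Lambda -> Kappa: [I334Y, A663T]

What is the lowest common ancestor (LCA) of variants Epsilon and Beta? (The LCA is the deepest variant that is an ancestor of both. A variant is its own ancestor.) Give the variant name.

Path from root to Epsilon: Lambda -> Epsilon
  ancestors of Epsilon: {Lambda, Epsilon}
Path from root to Beta: Lambda -> Beta
  ancestors of Beta: {Lambda, Beta}
Common ancestors: {Lambda}
Walk up from Beta: Beta (not in ancestors of Epsilon), Lambda (in ancestors of Epsilon)
Deepest common ancestor (LCA) = Lambda

Answer: Lambda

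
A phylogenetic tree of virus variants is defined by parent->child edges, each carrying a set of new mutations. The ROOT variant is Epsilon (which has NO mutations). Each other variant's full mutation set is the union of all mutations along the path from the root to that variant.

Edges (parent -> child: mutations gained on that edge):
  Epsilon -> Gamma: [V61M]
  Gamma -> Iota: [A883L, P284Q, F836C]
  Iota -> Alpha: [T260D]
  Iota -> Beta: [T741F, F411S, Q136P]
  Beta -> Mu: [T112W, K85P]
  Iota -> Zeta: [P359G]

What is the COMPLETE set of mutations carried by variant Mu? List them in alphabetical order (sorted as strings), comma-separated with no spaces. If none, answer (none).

Answer: A883L,F411S,F836C,K85P,P284Q,Q136P,T112W,T741F,V61M

Derivation:
At Epsilon: gained [] -> total []
At Gamma: gained ['V61M'] -> total ['V61M']
At Iota: gained ['A883L', 'P284Q', 'F836C'] -> total ['A883L', 'F836C', 'P284Q', 'V61M']
At Beta: gained ['T741F', 'F411S', 'Q136P'] -> total ['A883L', 'F411S', 'F836C', 'P284Q', 'Q136P', 'T741F', 'V61M']
At Mu: gained ['T112W', 'K85P'] -> total ['A883L', 'F411S', 'F836C', 'K85P', 'P284Q', 'Q136P', 'T112W', 'T741F', 'V61M']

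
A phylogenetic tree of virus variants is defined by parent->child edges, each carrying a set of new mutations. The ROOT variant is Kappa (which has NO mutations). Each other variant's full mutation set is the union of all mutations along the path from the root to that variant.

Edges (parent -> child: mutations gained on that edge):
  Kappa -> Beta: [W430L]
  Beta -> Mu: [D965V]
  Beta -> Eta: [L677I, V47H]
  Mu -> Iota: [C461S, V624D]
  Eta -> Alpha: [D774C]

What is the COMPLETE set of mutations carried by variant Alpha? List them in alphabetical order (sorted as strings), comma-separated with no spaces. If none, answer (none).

At Kappa: gained [] -> total []
At Beta: gained ['W430L'] -> total ['W430L']
At Eta: gained ['L677I', 'V47H'] -> total ['L677I', 'V47H', 'W430L']
At Alpha: gained ['D774C'] -> total ['D774C', 'L677I', 'V47H', 'W430L']

Answer: D774C,L677I,V47H,W430L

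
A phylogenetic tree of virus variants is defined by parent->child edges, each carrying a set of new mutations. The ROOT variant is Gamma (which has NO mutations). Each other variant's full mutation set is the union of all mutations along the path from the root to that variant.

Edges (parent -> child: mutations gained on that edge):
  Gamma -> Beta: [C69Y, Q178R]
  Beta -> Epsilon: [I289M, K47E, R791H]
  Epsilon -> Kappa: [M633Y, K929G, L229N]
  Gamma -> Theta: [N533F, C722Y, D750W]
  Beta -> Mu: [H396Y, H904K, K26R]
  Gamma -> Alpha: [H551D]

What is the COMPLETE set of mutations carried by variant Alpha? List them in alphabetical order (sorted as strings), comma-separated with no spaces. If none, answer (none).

Answer: H551D

Derivation:
At Gamma: gained [] -> total []
At Alpha: gained ['H551D'] -> total ['H551D']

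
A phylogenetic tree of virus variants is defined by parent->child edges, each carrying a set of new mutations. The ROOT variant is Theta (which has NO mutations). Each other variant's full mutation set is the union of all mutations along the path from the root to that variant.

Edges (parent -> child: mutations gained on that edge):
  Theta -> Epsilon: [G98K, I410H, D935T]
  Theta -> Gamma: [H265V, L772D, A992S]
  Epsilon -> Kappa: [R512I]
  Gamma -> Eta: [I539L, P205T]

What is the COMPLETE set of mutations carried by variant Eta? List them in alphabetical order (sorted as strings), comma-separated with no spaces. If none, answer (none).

At Theta: gained [] -> total []
At Gamma: gained ['H265V', 'L772D', 'A992S'] -> total ['A992S', 'H265V', 'L772D']
At Eta: gained ['I539L', 'P205T'] -> total ['A992S', 'H265V', 'I539L', 'L772D', 'P205T']

Answer: A992S,H265V,I539L,L772D,P205T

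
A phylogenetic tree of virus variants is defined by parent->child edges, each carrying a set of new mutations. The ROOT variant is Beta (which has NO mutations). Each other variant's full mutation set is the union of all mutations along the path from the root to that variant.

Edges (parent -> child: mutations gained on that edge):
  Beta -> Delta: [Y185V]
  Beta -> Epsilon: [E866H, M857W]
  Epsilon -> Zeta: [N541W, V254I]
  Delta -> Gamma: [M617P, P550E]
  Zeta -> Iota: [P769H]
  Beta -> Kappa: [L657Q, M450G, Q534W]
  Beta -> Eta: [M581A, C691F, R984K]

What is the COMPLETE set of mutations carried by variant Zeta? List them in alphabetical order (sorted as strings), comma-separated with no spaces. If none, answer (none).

Answer: E866H,M857W,N541W,V254I

Derivation:
At Beta: gained [] -> total []
At Epsilon: gained ['E866H', 'M857W'] -> total ['E866H', 'M857W']
At Zeta: gained ['N541W', 'V254I'] -> total ['E866H', 'M857W', 'N541W', 'V254I']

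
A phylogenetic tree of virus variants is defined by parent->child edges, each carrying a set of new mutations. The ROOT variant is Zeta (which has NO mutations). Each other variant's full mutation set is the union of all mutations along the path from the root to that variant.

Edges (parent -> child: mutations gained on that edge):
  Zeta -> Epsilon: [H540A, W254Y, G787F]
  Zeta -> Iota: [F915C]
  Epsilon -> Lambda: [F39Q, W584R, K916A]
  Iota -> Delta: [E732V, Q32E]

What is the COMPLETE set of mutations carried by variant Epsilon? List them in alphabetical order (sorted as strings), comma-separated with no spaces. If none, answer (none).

At Zeta: gained [] -> total []
At Epsilon: gained ['H540A', 'W254Y', 'G787F'] -> total ['G787F', 'H540A', 'W254Y']

Answer: G787F,H540A,W254Y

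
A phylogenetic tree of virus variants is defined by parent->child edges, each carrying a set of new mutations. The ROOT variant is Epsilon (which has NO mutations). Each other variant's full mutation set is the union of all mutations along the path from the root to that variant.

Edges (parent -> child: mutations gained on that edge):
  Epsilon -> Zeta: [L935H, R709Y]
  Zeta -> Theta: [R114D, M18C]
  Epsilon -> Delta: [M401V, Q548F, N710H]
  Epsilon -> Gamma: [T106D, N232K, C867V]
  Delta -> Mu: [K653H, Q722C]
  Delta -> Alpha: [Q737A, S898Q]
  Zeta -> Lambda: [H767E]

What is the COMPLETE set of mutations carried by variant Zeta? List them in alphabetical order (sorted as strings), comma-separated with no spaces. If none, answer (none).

At Epsilon: gained [] -> total []
At Zeta: gained ['L935H', 'R709Y'] -> total ['L935H', 'R709Y']

Answer: L935H,R709Y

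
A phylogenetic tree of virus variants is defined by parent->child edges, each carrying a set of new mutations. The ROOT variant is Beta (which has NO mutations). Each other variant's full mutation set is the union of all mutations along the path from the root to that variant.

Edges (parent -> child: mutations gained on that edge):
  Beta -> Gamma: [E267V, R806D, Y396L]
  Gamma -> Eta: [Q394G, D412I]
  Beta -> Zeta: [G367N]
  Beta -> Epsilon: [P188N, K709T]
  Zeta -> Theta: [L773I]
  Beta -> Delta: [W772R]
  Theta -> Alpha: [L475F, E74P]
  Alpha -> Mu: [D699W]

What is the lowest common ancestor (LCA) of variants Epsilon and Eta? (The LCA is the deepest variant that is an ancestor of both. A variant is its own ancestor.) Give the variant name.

Answer: Beta

Derivation:
Path from root to Epsilon: Beta -> Epsilon
  ancestors of Epsilon: {Beta, Epsilon}
Path from root to Eta: Beta -> Gamma -> Eta
  ancestors of Eta: {Beta, Gamma, Eta}
Common ancestors: {Beta}
Walk up from Eta: Eta (not in ancestors of Epsilon), Gamma (not in ancestors of Epsilon), Beta (in ancestors of Epsilon)
Deepest common ancestor (LCA) = Beta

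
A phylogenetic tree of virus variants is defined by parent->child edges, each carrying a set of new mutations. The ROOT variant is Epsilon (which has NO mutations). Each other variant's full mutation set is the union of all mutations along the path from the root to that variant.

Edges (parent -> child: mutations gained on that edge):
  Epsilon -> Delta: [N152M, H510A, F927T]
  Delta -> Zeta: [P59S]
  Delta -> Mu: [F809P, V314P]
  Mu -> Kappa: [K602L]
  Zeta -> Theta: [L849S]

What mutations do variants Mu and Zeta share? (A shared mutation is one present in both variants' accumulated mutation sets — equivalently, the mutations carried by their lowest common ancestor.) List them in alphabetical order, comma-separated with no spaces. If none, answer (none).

Accumulating mutations along path to Mu:
  At Epsilon: gained [] -> total []
  At Delta: gained ['N152M', 'H510A', 'F927T'] -> total ['F927T', 'H510A', 'N152M']
  At Mu: gained ['F809P', 'V314P'] -> total ['F809P', 'F927T', 'H510A', 'N152M', 'V314P']
Mutations(Mu) = ['F809P', 'F927T', 'H510A', 'N152M', 'V314P']
Accumulating mutations along path to Zeta:
  At Epsilon: gained [] -> total []
  At Delta: gained ['N152M', 'H510A', 'F927T'] -> total ['F927T', 'H510A', 'N152M']
  At Zeta: gained ['P59S'] -> total ['F927T', 'H510A', 'N152M', 'P59S']
Mutations(Zeta) = ['F927T', 'H510A', 'N152M', 'P59S']
Intersection: ['F809P', 'F927T', 'H510A', 'N152M', 'V314P'] ∩ ['F927T', 'H510A', 'N152M', 'P59S'] = ['F927T', 'H510A', 'N152M']

Answer: F927T,H510A,N152M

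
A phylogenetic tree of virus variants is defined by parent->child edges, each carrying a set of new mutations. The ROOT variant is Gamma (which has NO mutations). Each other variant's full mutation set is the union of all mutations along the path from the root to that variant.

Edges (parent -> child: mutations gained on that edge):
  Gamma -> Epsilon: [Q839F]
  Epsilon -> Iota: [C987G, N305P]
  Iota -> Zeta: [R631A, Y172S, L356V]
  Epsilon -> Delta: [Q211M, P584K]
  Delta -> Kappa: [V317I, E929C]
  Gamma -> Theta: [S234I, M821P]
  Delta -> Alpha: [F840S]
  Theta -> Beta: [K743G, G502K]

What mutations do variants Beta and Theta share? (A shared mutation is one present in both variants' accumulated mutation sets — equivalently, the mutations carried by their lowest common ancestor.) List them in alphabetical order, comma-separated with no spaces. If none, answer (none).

Answer: M821P,S234I

Derivation:
Accumulating mutations along path to Beta:
  At Gamma: gained [] -> total []
  At Theta: gained ['S234I', 'M821P'] -> total ['M821P', 'S234I']
  At Beta: gained ['K743G', 'G502K'] -> total ['G502K', 'K743G', 'M821P', 'S234I']
Mutations(Beta) = ['G502K', 'K743G', 'M821P', 'S234I']
Accumulating mutations along path to Theta:
  At Gamma: gained [] -> total []
  At Theta: gained ['S234I', 'M821P'] -> total ['M821P', 'S234I']
Mutations(Theta) = ['M821P', 'S234I']
Intersection: ['G502K', 'K743G', 'M821P', 'S234I'] ∩ ['M821P', 'S234I'] = ['M821P', 'S234I']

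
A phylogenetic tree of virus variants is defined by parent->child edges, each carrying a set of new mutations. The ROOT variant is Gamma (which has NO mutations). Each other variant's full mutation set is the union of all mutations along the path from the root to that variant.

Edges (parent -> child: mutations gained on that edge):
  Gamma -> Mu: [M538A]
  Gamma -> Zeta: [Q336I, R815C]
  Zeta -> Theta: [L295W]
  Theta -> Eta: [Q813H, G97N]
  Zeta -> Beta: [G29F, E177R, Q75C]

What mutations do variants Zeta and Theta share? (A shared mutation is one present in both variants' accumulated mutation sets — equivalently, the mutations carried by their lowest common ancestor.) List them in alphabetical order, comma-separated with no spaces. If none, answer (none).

Accumulating mutations along path to Zeta:
  At Gamma: gained [] -> total []
  At Zeta: gained ['Q336I', 'R815C'] -> total ['Q336I', 'R815C']
Mutations(Zeta) = ['Q336I', 'R815C']
Accumulating mutations along path to Theta:
  At Gamma: gained [] -> total []
  At Zeta: gained ['Q336I', 'R815C'] -> total ['Q336I', 'R815C']
  At Theta: gained ['L295W'] -> total ['L295W', 'Q336I', 'R815C']
Mutations(Theta) = ['L295W', 'Q336I', 'R815C']
Intersection: ['Q336I', 'R815C'] ∩ ['L295W', 'Q336I', 'R815C'] = ['Q336I', 'R815C']

Answer: Q336I,R815C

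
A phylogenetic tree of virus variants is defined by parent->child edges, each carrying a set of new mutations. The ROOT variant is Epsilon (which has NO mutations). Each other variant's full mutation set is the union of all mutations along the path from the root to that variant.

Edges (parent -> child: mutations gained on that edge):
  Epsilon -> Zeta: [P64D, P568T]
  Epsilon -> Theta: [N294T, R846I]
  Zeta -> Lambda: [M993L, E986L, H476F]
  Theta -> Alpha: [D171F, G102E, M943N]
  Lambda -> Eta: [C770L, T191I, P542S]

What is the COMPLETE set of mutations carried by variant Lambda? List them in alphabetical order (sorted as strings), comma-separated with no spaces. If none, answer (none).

At Epsilon: gained [] -> total []
At Zeta: gained ['P64D', 'P568T'] -> total ['P568T', 'P64D']
At Lambda: gained ['M993L', 'E986L', 'H476F'] -> total ['E986L', 'H476F', 'M993L', 'P568T', 'P64D']

Answer: E986L,H476F,M993L,P568T,P64D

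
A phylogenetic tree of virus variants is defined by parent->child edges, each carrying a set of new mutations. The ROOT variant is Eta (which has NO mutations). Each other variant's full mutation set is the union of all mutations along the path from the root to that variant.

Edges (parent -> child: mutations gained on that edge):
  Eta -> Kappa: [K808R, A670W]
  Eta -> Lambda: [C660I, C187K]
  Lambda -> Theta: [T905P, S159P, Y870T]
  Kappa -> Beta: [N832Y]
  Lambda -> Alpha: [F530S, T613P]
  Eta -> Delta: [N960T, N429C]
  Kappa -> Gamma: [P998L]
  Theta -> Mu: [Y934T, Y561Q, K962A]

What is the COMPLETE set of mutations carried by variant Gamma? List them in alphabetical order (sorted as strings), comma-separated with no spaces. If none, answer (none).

Answer: A670W,K808R,P998L

Derivation:
At Eta: gained [] -> total []
At Kappa: gained ['K808R', 'A670W'] -> total ['A670W', 'K808R']
At Gamma: gained ['P998L'] -> total ['A670W', 'K808R', 'P998L']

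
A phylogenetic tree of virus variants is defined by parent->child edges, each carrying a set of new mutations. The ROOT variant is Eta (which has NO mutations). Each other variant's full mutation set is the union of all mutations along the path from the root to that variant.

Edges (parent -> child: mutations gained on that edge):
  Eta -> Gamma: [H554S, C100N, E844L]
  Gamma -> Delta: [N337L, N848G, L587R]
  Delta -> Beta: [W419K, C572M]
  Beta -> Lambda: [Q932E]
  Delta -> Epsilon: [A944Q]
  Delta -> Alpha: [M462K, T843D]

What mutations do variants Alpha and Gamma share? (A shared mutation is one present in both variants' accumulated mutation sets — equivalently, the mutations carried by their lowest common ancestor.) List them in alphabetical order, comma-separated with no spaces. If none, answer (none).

Accumulating mutations along path to Alpha:
  At Eta: gained [] -> total []
  At Gamma: gained ['H554S', 'C100N', 'E844L'] -> total ['C100N', 'E844L', 'H554S']
  At Delta: gained ['N337L', 'N848G', 'L587R'] -> total ['C100N', 'E844L', 'H554S', 'L587R', 'N337L', 'N848G']
  At Alpha: gained ['M462K', 'T843D'] -> total ['C100N', 'E844L', 'H554S', 'L587R', 'M462K', 'N337L', 'N848G', 'T843D']
Mutations(Alpha) = ['C100N', 'E844L', 'H554S', 'L587R', 'M462K', 'N337L', 'N848G', 'T843D']
Accumulating mutations along path to Gamma:
  At Eta: gained [] -> total []
  At Gamma: gained ['H554S', 'C100N', 'E844L'] -> total ['C100N', 'E844L', 'H554S']
Mutations(Gamma) = ['C100N', 'E844L', 'H554S']
Intersection: ['C100N', 'E844L', 'H554S', 'L587R', 'M462K', 'N337L', 'N848G', 'T843D'] ∩ ['C100N', 'E844L', 'H554S'] = ['C100N', 'E844L', 'H554S']

Answer: C100N,E844L,H554S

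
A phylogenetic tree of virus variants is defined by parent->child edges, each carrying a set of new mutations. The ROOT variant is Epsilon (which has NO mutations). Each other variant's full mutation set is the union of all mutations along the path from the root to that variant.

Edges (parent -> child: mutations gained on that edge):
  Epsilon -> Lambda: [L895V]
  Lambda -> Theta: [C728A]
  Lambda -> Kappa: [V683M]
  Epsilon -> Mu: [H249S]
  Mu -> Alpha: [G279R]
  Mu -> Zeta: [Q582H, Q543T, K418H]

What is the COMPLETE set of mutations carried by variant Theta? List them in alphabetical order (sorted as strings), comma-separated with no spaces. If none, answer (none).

Answer: C728A,L895V

Derivation:
At Epsilon: gained [] -> total []
At Lambda: gained ['L895V'] -> total ['L895V']
At Theta: gained ['C728A'] -> total ['C728A', 'L895V']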